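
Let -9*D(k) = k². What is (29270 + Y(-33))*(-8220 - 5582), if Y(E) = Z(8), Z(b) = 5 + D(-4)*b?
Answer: -3634715294/9 ≈ -4.0386e+8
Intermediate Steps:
D(k) = -k²/9
Z(b) = 5 - 16*b/9 (Z(b) = 5 + (-⅑*(-4)²)*b = 5 + (-⅑*16)*b = 5 - 16*b/9)
Y(E) = -83/9 (Y(E) = 5 - 16/9*8 = 5 - 128/9 = -83/9)
(29270 + Y(-33))*(-8220 - 5582) = (29270 - 83/9)*(-8220 - 5582) = (263347/9)*(-13802) = -3634715294/9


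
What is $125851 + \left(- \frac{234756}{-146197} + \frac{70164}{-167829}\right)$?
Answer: $\frac{1029307132728593}{8178698771} \approx 1.2585 \cdot 10^{5}$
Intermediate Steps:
$125851 + \left(- \frac{234756}{-146197} + \frac{70164}{-167829}\right) = 125851 + \left(\left(-234756\right) \left(- \frac{1}{146197}\right) + 70164 \left(- \frac{1}{167829}\right)\right) = 125851 + \left(\frac{234756}{146197} - \frac{23388}{55943}\right) = 125851 + \frac{9713699472}{8178698771} = \frac{1029307132728593}{8178698771}$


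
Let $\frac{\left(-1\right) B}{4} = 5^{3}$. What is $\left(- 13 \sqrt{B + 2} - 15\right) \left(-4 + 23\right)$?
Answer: $-285 - 247 i \sqrt{498} \approx -285.0 - 5512.0 i$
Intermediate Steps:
$B = -500$ ($B = - 4 \cdot 5^{3} = \left(-4\right) 125 = -500$)
$\left(- 13 \sqrt{B + 2} - 15\right) \left(-4 + 23\right) = \left(- 13 \sqrt{-500 + 2} - 15\right) \left(-4 + 23\right) = \left(- 13 \sqrt{-498} - 15\right) 19 = \left(- 13 i \sqrt{498} - 15\right) 19 = \left(-15 - 13 i \sqrt{498}\right) 19 = -285 - 247 i \sqrt{498}$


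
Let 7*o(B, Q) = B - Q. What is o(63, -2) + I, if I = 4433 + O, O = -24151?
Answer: -137961/7 ≈ -19709.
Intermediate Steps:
o(B, Q) = -Q/7 + B/7 (o(B, Q) = (B - Q)/7 = -Q/7 + B/7)
I = -19718 (I = 4433 - 24151 = -19718)
o(63, -2) + I = (-⅐*(-2) + (⅐)*63) - 19718 = (2/7 + 9) - 19718 = 65/7 - 19718 = -137961/7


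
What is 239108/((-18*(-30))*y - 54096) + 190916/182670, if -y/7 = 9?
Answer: -372987557/223557635 ≈ -1.6684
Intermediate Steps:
y = -63 (y = -7*9 = -63)
239108/((-18*(-30))*y - 54096) + 190916/182670 = 239108/(-18*(-30)*(-63) - 54096) + 190916/182670 = 239108/(540*(-63) - 54096) + 190916*(1/182670) = 239108/(-34020 - 54096) + 95458/91335 = 239108/(-88116) + 95458/91335 = 239108*(-1/88116) + 95458/91335 = -59777/22029 + 95458/91335 = -372987557/223557635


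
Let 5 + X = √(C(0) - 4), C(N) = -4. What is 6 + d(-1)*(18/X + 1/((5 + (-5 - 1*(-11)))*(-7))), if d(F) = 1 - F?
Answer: 8*(-59*I + 115*√2)/(77*(2*√2 + 5*I)) ≈ 0.51948 - 3.0856*I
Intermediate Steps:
X = -5 + 2*I*√2 (X = -5 + √(-4 - 4) = -5 + √(-8) = -5 + 2*I*√2 ≈ -5.0 + 2.8284*I)
6 + d(-1)*(18/X + 1/((5 + (-5 - 1*(-11)))*(-7))) = 6 + (1 - 1*(-1))*(18/(-5 + 2*I*√2) + 1/((5 + (-5 - 1*(-11)))*(-7))) = 6 + (1 + 1)*(18/(-5 + 2*I*√2) - ⅐/(5 + (-5 + 11))) = 6 + 2*(18/(-5 + 2*I*√2) - ⅐/(5 + 6)) = 6 + 2*(18/(-5 + 2*I*√2) - ⅐/11) = 6 + 2*(18/(-5 + 2*I*√2) + (1/11)*(-⅐)) = 6 + 2*(18/(-5 + 2*I*√2) - 1/77) = 6 + 2*(-1/77 + 18/(-5 + 2*I*√2)) = 6 + (-2/77 + 36/(-5 + 2*I*√2)) = 460/77 + 36/(-5 + 2*I*√2)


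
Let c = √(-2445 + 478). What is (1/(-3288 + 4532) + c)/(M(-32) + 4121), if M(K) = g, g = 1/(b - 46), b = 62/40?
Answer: 889/4557454956 + 889*I*√1967/3663549 ≈ 1.9507e-7 + 0.010762*I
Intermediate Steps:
c = I*√1967 (c = √(-1967) = I*√1967 ≈ 44.351*I)
b = 31/20 (b = 62*(1/40) = 31/20 ≈ 1.5500)
g = -20/889 (g = 1/(31/20 - 46) = 1/(-889/20) = -20/889 ≈ -0.022497)
M(K) = -20/889
(1/(-3288 + 4532) + c)/(M(-32) + 4121) = (1/(-3288 + 4532) + I*√1967)/(-20/889 + 4121) = (1/1244 + I*√1967)/(3663549/889) = (1/1244 + I*√1967)*(889/3663549) = 889/4557454956 + 889*I*√1967/3663549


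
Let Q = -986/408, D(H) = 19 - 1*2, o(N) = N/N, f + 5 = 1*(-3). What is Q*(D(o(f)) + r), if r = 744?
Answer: -22069/12 ≈ -1839.1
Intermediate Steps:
f = -8 (f = -5 + 1*(-3) = -5 - 3 = -8)
o(N) = 1
D(H) = 17 (D(H) = 19 - 2 = 17)
Q = -29/12 (Q = -986*1/408 = -29/12 ≈ -2.4167)
Q*(D(o(f)) + r) = -29*(17 + 744)/12 = -29/12*761 = -22069/12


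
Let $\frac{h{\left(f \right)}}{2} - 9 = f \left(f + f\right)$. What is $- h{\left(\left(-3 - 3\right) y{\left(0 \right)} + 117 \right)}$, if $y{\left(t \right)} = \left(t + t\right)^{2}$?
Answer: $-54774$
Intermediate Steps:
$y{\left(t \right)} = 4 t^{2}$ ($y{\left(t \right)} = \left(2 t\right)^{2} = 4 t^{2}$)
$h{\left(f \right)} = 18 + 4 f^{2}$ ($h{\left(f \right)} = 18 + 2 f \left(f + f\right) = 18 + 2 f 2 f = 18 + 2 \cdot 2 f^{2} = 18 + 4 f^{2}$)
$- h{\left(\left(-3 - 3\right) y{\left(0 \right)} + 117 \right)} = - (18 + 4 \left(\left(-3 - 3\right) 4 \cdot 0^{2} + 117\right)^{2}) = - (18 + 4 \left(- 6 \cdot 4 \cdot 0 + 117\right)^{2}) = - (18 + 4 \left(\left(-6\right) 0 + 117\right)^{2}) = - (18 + 4 \left(0 + 117\right)^{2}) = - (18 + 4 \cdot 117^{2}) = - (18 + 4 \cdot 13689) = - (18 + 54756) = \left(-1\right) 54774 = -54774$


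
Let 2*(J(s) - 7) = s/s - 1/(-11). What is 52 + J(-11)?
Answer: 655/11 ≈ 59.545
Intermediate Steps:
J(s) = 83/11 (J(s) = 7 + (s/s - 1/(-11))/2 = 7 + (1 - 1*(-1/11))/2 = 7 + (1 + 1/11)/2 = 7 + (1/2)*(12/11) = 7 + 6/11 = 83/11)
52 + J(-11) = 52 + 83/11 = 655/11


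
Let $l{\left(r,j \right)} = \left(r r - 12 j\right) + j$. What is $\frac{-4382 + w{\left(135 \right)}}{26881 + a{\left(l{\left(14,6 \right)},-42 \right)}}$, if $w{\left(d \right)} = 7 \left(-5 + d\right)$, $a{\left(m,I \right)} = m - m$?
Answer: $- \frac{3472}{26881} \approx -0.12916$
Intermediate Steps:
$l{\left(r,j \right)} = r^{2} - 11 j$ ($l{\left(r,j \right)} = \left(r^{2} - 12 j\right) + j = r^{2} - 11 j$)
$a{\left(m,I \right)} = 0$
$w{\left(d \right)} = -35 + 7 d$
$\frac{-4382 + w{\left(135 \right)}}{26881 + a{\left(l{\left(14,6 \right)},-42 \right)}} = \frac{-4382 + \left(-35 + 7 \cdot 135\right)}{26881 + 0} = \frac{-4382 + \left(-35 + 945\right)}{26881} = \left(-4382 + 910\right) \frac{1}{26881} = \left(-3472\right) \frac{1}{26881} = - \frac{3472}{26881}$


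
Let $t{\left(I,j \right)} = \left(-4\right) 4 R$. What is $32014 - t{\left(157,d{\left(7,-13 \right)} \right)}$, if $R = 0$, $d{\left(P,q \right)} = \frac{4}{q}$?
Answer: $32014$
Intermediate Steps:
$t{\left(I,j \right)} = 0$ ($t{\left(I,j \right)} = \left(-4\right) 4 \cdot 0 = \left(-16\right) 0 = 0$)
$32014 - t{\left(157,d{\left(7,-13 \right)} \right)} = 32014 - 0 = 32014 + 0 = 32014$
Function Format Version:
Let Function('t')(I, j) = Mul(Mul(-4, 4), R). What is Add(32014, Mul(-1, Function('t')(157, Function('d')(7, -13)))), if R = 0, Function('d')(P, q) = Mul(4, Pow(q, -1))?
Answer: 32014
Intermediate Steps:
Function('t')(I, j) = 0 (Function('t')(I, j) = Mul(Mul(-4, 4), 0) = Mul(-16, 0) = 0)
Add(32014, Mul(-1, Function('t')(157, Function('d')(7, -13)))) = Add(32014, Mul(-1, 0)) = Add(32014, 0) = 32014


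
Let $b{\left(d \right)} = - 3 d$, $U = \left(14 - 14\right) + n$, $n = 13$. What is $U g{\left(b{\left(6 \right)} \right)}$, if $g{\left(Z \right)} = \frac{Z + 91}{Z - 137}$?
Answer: $- \frac{949}{155} \approx -6.1226$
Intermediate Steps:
$U = 13$ ($U = \left(14 - 14\right) + 13 = 0 + 13 = 13$)
$g{\left(Z \right)} = \frac{91 + Z}{-137 + Z}$
$U g{\left(b{\left(6 \right)} \right)} = 13 \frac{91 - 18}{-137 - 18} = 13 \frac{1}{-155} \cdot 73 = 13 \left(\left(- \frac{1}{155}\right) 73\right) = 13 \left(- \frac{73}{155}\right) = - \frac{949}{155}$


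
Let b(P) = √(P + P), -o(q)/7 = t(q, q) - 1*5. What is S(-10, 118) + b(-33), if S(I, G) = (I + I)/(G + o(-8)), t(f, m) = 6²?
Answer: 20/99 + I*√66 ≈ 0.20202 + 8.124*I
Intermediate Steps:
t(f, m) = 36
o(q) = -217 (o(q) = -7*(36 - 1*5) = -7*(36 - 5) = -7*31 = -217)
b(P) = √2*√P (b(P) = √(2*P) = √2*√P)
S(I, G) = 2*I/(-217 + G) (S(I, G) = (I + I)/(G - 217) = (2*I)/(-217 + G) = 2*I/(-217 + G))
S(-10, 118) + b(-33) = 2*(-10)/(-217 + 118) + √2*√(-33) = 2*(-10)/(-99) + √2*(I*√33) = 2*(-10)*(-1/99) + I*√66 = 20/99 + I*√66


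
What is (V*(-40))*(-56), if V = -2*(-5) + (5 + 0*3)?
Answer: 33600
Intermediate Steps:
V = 15 (V = 10 + (5 + 0) = 10 + 5 = 15)
(V*(-40))*(-56) = (15*(-40))*(-56) = -600*(-56) = 33600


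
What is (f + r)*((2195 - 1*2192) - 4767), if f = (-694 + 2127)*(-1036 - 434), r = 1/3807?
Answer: 12734939907572/1269 ≈ 1.0035e+10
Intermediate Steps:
r = 1/3807 ≈ 0.00026267
f = -2106510 (f = 1433*(-1470) = -2106510)
(f + r)*((2195 - 1*2192) - 4767) = (-2106510 + 1/3807)*((2195 - 1*2192) - 4767) = -8019483569*((2195 - 2192) - 4767)/3807 = -8019483569*(3 - 4767)/3807 = -8019483569/3807*(-4764) = 12734939907572/1269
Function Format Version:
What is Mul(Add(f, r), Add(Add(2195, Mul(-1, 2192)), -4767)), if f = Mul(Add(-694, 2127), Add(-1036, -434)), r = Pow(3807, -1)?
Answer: Rational(12734939907572, 1269) ≈ 1.0035e+10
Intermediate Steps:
r = Rational(1, 3807) ≈ 0.00026267
f = -2106510 (f = Mul(1433, -1470) = -2106510)
Mul(Add(f, r), Add(Add(2195, Mul(-1, 2192)), -4767)) = Mul(Add(-2106510, Rational(1, 3807)), Add(Add(2195, Mul(-1, 2192)), -4767)) = Mul(Rational(-8019483569, 3807), Add(Add(2195, -2192), -4767)) = Mul(Rational(-8019483569, 3807), Add(3, -4767)) = Mul(Rational(-8019483569, 3807), -4764) = Rational(12734939907572, 1269)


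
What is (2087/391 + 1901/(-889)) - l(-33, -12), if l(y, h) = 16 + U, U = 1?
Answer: -4797131/347599 ≈ -13.801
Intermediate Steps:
l(y, h) = 17 (l(y, h) = 16 + 1 = 17)
(2087/391 + 1901/(-889)) - l(-33, -12) = (2087/391 + 1901/(-889)) - 1*17 = (2087*(1/391) + 1901*(-1/889)) - 17 = (2087/391 - 1901/889) - 17 = 1112052/347599 - 17 = -4797131/347599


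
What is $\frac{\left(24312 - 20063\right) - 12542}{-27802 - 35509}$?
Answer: $\frac{8293}{63311} \approx 0.13099$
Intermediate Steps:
$\frac{\left(24312 - 20063\right) - 12542}{-27802 - 35509} = \frac{\left(24312 - 20063\right) - 12542}{-63311} = \left(4249 - 12542\right) \left(- \frac{1}{63311}\right) = \left(-8293\right) \left(- \frac{1}{63311}\right) = \frac{8293}{63311}$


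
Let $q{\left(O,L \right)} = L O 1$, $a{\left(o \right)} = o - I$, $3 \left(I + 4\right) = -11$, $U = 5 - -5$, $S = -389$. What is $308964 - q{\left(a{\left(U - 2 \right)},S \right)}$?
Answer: $\frac{945175}{3} \approx 3.1506 \cdot 10^{5}$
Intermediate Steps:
$U = 10$ ($U = 5 + 5 = 10$)
$I = - \frac{23}{3}$ ($I = -4 + \frac{1}{3} \left(-11\right) = -4 - \frac{11}{3} = - \frac{23}{3} \approx -7.6667$)
$a{\left(o \right)} = \frac{23}{3} + o$ ($a{\left(o \right)} = o - - \frac{23}{3} = o + \frac{23}{3} = \frac{23}{3} + o$)
$q{\left(O,L \right)} = L O$
$308964 - q{\left(a{\left(U - 2 \right)},S \right)} = 308964 - - 389 \left(\frac{23}{3} + \left(10 - 2\right)\right) = 308964 - - 389 \left(\frac{23}{3} + 8\right) = 308964 - \left(-389\right) \frac{47}{3} = 308964 - - \frac{18283}{3} = 308964 + \frac{18283}{3} = \frac{945175}{3}$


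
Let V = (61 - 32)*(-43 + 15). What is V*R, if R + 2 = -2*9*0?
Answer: 1624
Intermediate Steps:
R = -2 (R = -2 - 2*9*0 = -2 - 18*0 = -2 + 0 = -2)
V = -812 (V = 29*(-28) = -812)
V*R = -812*(-2) = 1624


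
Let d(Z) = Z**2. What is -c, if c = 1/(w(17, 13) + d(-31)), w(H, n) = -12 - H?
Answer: -1/932 ≈ -0.0010730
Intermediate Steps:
c = 1/932 (c = 1/((-12 - 1*17) + (-31)**2) = 1/((-12 - 17) + 961) = 1/(-29 + 961) = 1/932 ≈ 0.0010730)
-c = -1*1/932 = -1/932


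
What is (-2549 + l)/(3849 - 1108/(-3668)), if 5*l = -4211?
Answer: -7774326/8824525 ≈ -0.88099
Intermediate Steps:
l = -4211/5 (l = (⅕)*(-4211) = -4211/5 ≈ -842.20)
(-2549 + l)/(3849 - 1108/(-3668)) = (-2549 - 4211/5)/(3849 - 1108/(-3668)) = -16956/(5*(3849 - 1108*(-1/3668))) = -16956/(5*(3849 + 277/917)) = -16956/(5*3529810/917) = -16956/5*917/3529810 = -7774326/8824525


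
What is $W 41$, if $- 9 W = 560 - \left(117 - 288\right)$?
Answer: $- \frac{29971}{9} \approx -3330.1$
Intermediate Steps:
$W = - \frac{731}{9}$ ($W = - \frac{560 - \left(117 - 288\right)}{9} = - \frac{560 - -171}{9} = - \frac{560 + 171}{9} = \left(- \frac{1}{9}\right) 731 = - \frac{731}{9} \approx -81.222$)
$W 41 = \left(- \frac{731}{9}\right) 41 = - \frac{29971}{9}$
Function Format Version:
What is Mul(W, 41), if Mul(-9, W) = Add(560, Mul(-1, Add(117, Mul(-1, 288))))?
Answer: Rational(-29971, 9) ≈ -3330.1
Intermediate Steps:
W = Rational(-731, 9) (W = Mul(Rational(-1, 9), Add(560, Mul(-1, Add(117, Mul(-1, 288))))) = Mul(Rational(-1, 9), Add(560, Mul(-1, Add(117, -288)))) = Mul(Rational(-1, 9), Add(560, Mul(-1, -171))) = Mul(Rational(-1, 9), Add(560, 171)) = Mul(Rational(-1, 9), 731) = Rational(-731, 9) ≈ -81.222)
Mul(W, 41) = Mul(Rational(-731, 9), 41) = Rational(-29971, 9)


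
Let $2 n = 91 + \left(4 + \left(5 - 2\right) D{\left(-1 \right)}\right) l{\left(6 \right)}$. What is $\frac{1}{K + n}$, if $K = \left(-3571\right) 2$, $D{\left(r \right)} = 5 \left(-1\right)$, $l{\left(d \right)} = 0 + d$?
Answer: $- \frac{2}{14259} \approx -0.00014026$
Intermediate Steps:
$l{\left(d \right)} = d$
$D{\left(r \right)} = -5$
$n = \frac{25}{2}$ ($n = \frac{91 + \left(4 + \left(5 - 2\right) \left(-5\right)\right) 6}{2} = \frac{91 + \left(4 + 3 \left(-5\right)\right) 6}{2} = \frac{91 + \left(4 - 15\right) 6}{2} = \frac{91 - 66}{2} = \frac{1}{2} \cdot 25 = \frac{25}{2} \approx 12.5$)
$K = -7142$
$\frac{1}{K + n} = \frac{1}{-7142 + \frac{25}{2}} = \frac{1}{- \frac{14259}{2}} = - \frac{2}{14259}$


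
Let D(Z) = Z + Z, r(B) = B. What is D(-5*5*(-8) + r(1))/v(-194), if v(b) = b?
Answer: -201/97 ≈ -2.0722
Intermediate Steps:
D(Z) = 2*Z
D(-5*5*(-8) + r(1))/v(-194) = (2*(-5*5*(-8) + 1))/(-194) = (2*(-25*(-8) + 1))*(-1/194) = (2*(200 + 1))*(-1/194) = (2*201)*(-1/194) = 402*(-1/194) = -201/97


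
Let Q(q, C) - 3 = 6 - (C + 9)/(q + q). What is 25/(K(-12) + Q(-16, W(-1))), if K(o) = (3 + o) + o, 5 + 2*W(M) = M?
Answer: -400/189 ≈ -2.1164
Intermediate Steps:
W(M) = -5/2 + M/2
Q(q, C) = 9 - (9 + C)/(2*q) (Q(q, C) = 3 + (6 - (C + 9)/(q + q)) = 3 + (6 - (9 + C)/(2*q)) = 9 - (9 + C)/(2*q))
K(o) = 3 + 2*o
25/(K(-12) + Q(-16, W(-1))) = 25/((3 + 2*(-12)) + (1/2)*(-9 - (-5/2 + (1/2)*(-1)) + 18*(-16))/(-16)) = 25/((3 - 24) + (1/2)*(-1/16)*(-9 - (-5/2 - 1/2) - 288)) = 25/(-21 + (1/2)*(-1/16)*(-9 - 1*(-3) - 288)) = 25/(-21 + (1/2)*(-1/16)*(-9 + 3 - 288)) = 25/(-21 + (1/2)*(-1/16)*(-294)) = 25/(-21 + 147/16) = 25/(-189/16) = 25*(-16/189) = -400/189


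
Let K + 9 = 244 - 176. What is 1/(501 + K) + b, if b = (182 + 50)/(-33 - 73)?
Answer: -64907/29680 ≈ -2.1869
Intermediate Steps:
K = 59 (K = -9 + (244 - 176) = -9 + 68 = 59)
b = -116/53 (b = 232/(-106) = 232*(-1/106) = -116/53 ≈ -2.1887)
1/(501 + K) + b = 1/(501 + 59) - 116/53 = 1/560 - 116/53 = -64907/29680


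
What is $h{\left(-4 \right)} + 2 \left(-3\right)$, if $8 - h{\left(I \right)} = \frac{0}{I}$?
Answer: $2$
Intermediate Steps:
$h{\left(I \right)} = 8$ ($h{\left(I \right)} = 8 - \frac{0}{I} = 8 - 0 = 8 + 0 = 8$)
$h{\left(-4 \right)} + 2 \left(-3\right) = 8 + 2 \left(-3\right) = 8 - 6 = 2$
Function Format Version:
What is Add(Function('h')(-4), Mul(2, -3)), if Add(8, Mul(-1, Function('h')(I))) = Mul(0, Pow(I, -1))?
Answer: 2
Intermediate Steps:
Function('h')(I) = 8 (Function('h')(I) = Add(8, Mul(-1, Mul(0, Pow(I, -1)))) = Add(8, Mul(-1, 0)) = Add(8, 0) = 8)
Add(Function('h')(-4), Mul(2, -3)) = Add(8, Mul(2, -3)) = Add(8, -6) = 2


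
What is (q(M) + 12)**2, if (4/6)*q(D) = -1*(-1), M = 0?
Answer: 729/4 ≈ 182.25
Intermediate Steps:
q(D) = 3/2 (q(D) = 3*(-1*(-1))/2 = (3/2)*1 = 3/2)
(q(M) + 12)**2 = (3/2 + 12)**2 = (27/2)**2 = 729/4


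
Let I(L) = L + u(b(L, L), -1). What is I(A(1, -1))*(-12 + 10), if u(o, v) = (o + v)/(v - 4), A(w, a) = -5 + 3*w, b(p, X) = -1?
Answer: 16/5 ≈ 3.2000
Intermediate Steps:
u(o, v) = (o + v)/(-4 + v)
I(L) = ⅖ + L (I(L) = L + (-1 - 1)/(-4 - 1) = L - 2/(-5) = L - ⅕*(-2) = L + ⅖ = ⅖ + L)
I(A(1, -1))*(-12 + 10) = (⅖ + (-5 + 3*1))*(-12 + 10) = (⅖ + (-5 + 3))*(-2) = (⅖ - 2)*(-2) = -8/5*(-2) = 16/5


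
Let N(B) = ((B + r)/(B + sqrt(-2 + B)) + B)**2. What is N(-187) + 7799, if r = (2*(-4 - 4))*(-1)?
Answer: 9*(5310426*sqrt(21) + 163948987*I)/(2*(561*sqrt(21) + 17390*I)) ≈ 42429.0 - 24.886*I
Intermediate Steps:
r = 16 (r = (2*(-8))*(-1) = -16*(-1) = 16)
N(B) = (B + (16 + B)/(B + sqrt(-2 + B)))**2 (N(B) = ((B + 16)/(B + sqrt(-2 + B)) + B)**2 = ((16 + B)/(B + sqrt(-2 + B)) + B)**2 = (B + (16 + B)/(B + sqrt(-2 + B)))**2)
N(-187) + 7799 = (16 - 187 + (-187)**2 - 187*sqrt(-2 - 187))**2/(-187 + sqrt(-2 - 187))**2 + 7799 = (16 - 187 + 34969 - 561*I*sqrt(21))**2/(-187 + sqrt(-189))**2 + 7799 = (16 - 187 + 34969 - 561*I*sqrt(21))**2/(-187 + 3*I*sqrt(21))**2 + 7799 = (34798 - 561*I*sqrt(21))**2/(-187 + 3*I*sqrt(21))**2 + 7799 = 7799 + (34798 - 561*I*sqrt(21))**2/(-187 + 3*I*sqrt(21))**2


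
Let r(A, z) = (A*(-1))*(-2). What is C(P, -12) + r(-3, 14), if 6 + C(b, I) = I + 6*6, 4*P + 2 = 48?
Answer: 12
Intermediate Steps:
P = 23/2 (P = -½ + (¼)*48 = -½ + 12 = 23/2 ≈ 11.500)
C(b, I) = 30 + I (C(b, I) = -6 + (I + 6*6) = -6 + (I + 36) = -6 + (36 + I) = 30 + I)
r(A, z) = 2*A (r(A, z) = -A*(-2) = 2*A)
C(P, -12) + r(-3, 14) = (30 - 12) + 2*(-3) = 18 - 6 = 12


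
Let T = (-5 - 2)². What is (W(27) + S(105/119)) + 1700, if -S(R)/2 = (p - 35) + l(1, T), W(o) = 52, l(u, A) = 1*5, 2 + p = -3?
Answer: 1822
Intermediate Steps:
T = 49 (T = (-7)² = 49)
p = -5 (p = -2 - 3 = -5)
l(u, A) = 5
S(R) = 70 (S(R) = -2*((-5 - 35) + 5) = -2*(-40 + 5) = -2*(-35) = 70)
(W(27) + S(105/119)) + 1700 = (52 + 70) + 1700 = 122 + 1700 = 1822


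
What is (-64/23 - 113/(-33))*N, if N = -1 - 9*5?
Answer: -974/33 ≈ -29.515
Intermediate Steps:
N = -46 (N = -1 - 45 = -46)
(-64/23 - 113/(-33))*N = (-64/23 - 113/(-33))*(-46) = (-64*1/23 - 113*(-1/33))*(-46) = (-64/23 + 113/33)*(-46) = (487/759)*(-46) = -974/33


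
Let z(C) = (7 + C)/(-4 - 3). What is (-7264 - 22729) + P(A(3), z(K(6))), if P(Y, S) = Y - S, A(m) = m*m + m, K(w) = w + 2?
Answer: -209852/7 ≈ -29979.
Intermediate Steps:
K(w) = 2 + w
A(m) = m + m² (A(m) = m² + m = m + m²)
z(C) = -1 - C/7 (z(C) = (7 + C)/(-7) = (7 + C)*(-⅐) = -1 - C/7)
(-7264 - 22729) + P(A(3), z(K(6))) = (-7264 - 22729) + (3*(1 + 3) - (-1 - (2 + 6)/7)) = -29993 + (3*4 - (-1 - ⅐*8)) = -29993 + (12 - (-1 - 8/7)) = -29993 + (12 - 1*(-15/7)) = -29993 + (12 + 15/7) = -29993 + 99/7 = -209852/7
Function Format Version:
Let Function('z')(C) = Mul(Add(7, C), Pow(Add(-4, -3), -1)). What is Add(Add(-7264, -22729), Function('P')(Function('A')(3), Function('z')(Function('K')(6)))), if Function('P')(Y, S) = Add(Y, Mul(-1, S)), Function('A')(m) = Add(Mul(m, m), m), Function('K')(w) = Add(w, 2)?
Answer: Rational(-209852, 7) ≈ -29979.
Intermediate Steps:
Function('K')(w) = Add(2, w)
Function('A')(m) = Add(m, Pow(m, 2)) (Function('A')(m) = Add(Pow(m, 2), m) = Add(m, Pow(m, 2)))
Function('z')(C) = Add(-1, Mul(Rational(-1, 7), C)) (Function('z')(C) = Mul(Add(7, C), Pow(-7, -1)) = Mul(Add(7, C), Rational(-1, 7)) = Add(-1, Mul(Rational(-1, 7), C)))
Add(Add(-7264, -22729), Function('P')(Function('A')(3), Function('z')(Function('K')(6)))) = Add(Add(-7264, -22729), Add(Mul(3, Add(1, 3)), Mul(-1, Add(-1, Mul(Rational(-1, 7), Add(2, 6)))))) = Add(-29993, Add(Mul(3, 4), Mul(-1, Add(-1, Mul(Rational(-1, 7), 8))))) = Add(-29993, Add(12, Mul(-1, Add(-1, Rational(-8, 7))))) = Add(-29993, Add(12, Mul(-1, Rational(-15, 7)))) = Add(-29993, Add(12, Rational(15, 7))) = Add(-29993, Rational(99, 7)) = Rational(-209852, 7)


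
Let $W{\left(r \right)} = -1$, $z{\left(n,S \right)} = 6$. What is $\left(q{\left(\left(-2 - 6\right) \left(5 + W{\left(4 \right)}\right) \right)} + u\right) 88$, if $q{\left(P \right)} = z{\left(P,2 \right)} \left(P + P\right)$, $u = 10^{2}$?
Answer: $-24992$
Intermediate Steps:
$u = 100$
$q{\left(P \right)} = 12 P$ ($q{\left(P \right)} = 6 \left(P + P\right) = 6 \cdot 2 P = 12 P$)
$\left(q{\left(\left(-2 - 6\right) \left(5 + W{\left(4 \right)}\right) \right)} + u\right) 88 = \left(12 \left(-2 - 6\right) \left(5 - 1\right) + 100\right) 88 = \left(12 \left(\left(-8\right) 4\right) + 100\right) 88 = \left(12 \left(-32\right) + 100\right) 88 = \left(-384 + 100\right) 88 = \left(-284\right) 88 = -24992$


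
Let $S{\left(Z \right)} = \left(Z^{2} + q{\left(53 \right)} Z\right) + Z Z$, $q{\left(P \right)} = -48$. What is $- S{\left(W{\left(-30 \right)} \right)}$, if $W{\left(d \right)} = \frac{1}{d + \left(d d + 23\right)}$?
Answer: $\frac{42862}{797449} \approx 0.053749$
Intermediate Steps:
$W{\left(d \right)} = \frac{1}{23 + d + d^{2}}$ ($W{\left(d \right)} = \frac{1}{d + \left(d^{2} + 23\right)} = \frac{1}{d + \left(23 + d^{2}\right)} = \frac{1}{23 + d + d^{2}}$)
$S{\left(Z \right)} = - 48 Z + 2 Z^{2}$ ($S{\left(Z \right)} = \left(Z^{2} - 48 Z\right) + Z Z = \left(Z^{2} - 48 Z\right) + Z^{2} = - 48 Z + 2 Z^{2}$)
$- S{\left(W{\left(-30 \right)} \right)} = - \frac{2 \left(-24 + \frac{1}{23 - 30 + \left(-30\right)^{2}}\right)}{23 - 30 + \left(-30\right)^{2}} = - \frac{2 \left(-24 + \frac{1}{23 - 30 + 900}\right)}{23 - 30 + 900} = - \frac{2 \left(-24 + \frac{1}{893}\right)}{893} = - \frac{2 \left(-21431\right)}{893 \cdot 893} = \left(-1\right) \left(- \frac{42862}{797449}\right) = \frac{42862}{797449}$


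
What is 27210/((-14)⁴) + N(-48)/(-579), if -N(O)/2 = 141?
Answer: 4431317/3707144 ≈ 1.1953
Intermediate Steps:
N(O) = -282 (N(O) = -2*141 = -282)
27210/((-14)⁴) + N(-48)/(-579) = 27210/((-14)⁴) - 282/(-579) = 27210/38416 - 282*(-1/579) = 27210*(1/38416) + 94/193 = 13605/19208 + 94/193 = 4431317/3707144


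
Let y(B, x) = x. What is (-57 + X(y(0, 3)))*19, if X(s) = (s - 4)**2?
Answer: -1064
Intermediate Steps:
X(s) = (-4 + s)**2
(-57 + X(y(0, 3)))*19 = (-57 + (-4 + 3)**2)*19 = (-57 + (-1)**2)*19 = (-57 + 1)*19 = -56*19 = -1064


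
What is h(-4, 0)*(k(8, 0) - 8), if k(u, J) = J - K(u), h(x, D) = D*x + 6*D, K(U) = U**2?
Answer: 0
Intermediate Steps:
h(x, D) = 6*D + D*x
k(u, J) = J - u**2
h(-4, 0)*(k(8, 0) - 8) = (0*(6 - 4))*((0 - 1*8**2) - 8) = (0*2)*((0 - 1*64) - 8) = 0*((0 - 64) - 8) = 0*(-64 - 8) = 0*(-72) = 0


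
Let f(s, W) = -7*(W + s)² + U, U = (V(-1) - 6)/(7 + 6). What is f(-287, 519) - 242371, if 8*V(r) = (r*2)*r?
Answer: -32195251/52 ≈ -6.1914e+5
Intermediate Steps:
V(r) = r²/4 (V(r) = ((r*2)*r)/8 = ((2*r)*r)/8 = (2*r²)/8 = r²/4)
U = -23/52 (U = ((¼)*(-1)² - 6)/(7 + 6) = ((¼)*1 - 6)/13 = (¼ - 6)*(1/13) = -23/4*1/13 = -23/52 ≈ -0.44231)
f(s, W) = -23/52 - 7*(W + s)² (f(s, W) = -7*(W + s)² - 23/52 = -23/52 - 7*(W + s)²)
f(-287, 519) - 242371 = (-23/52 - 7*(519 - 287)²) - 242371 = (-23/52 - 7*232²) - 242371 = (-23/52 - 7*53824) - 242371 = (-23/52 - 376768) - 242371 = -19591959/52 - 242371 = -32195251/52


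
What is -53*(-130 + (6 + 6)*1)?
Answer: 6254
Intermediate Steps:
-53*(-130 + (6 + 6)*1) = -53*(-130 + 12*1) = -53*(-130 + 12) = -53*(-118) = 6254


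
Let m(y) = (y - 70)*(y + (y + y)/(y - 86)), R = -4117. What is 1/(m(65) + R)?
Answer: -21/92632 ≈ -0.00022670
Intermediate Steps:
m(y) = (-70 + y)*(y + 2*y/(-86 + y)) (m(y) = (-70 + y)*(y + (2*y)/(-86 + y)) = (-70 + y)*(y + 2*y/(-86 + y)))
1/(m(65) + R) = 1/(65*(5880 + 65² - 154*65)/(-86 + 65) - 4117) = 1/(65*(5880 + 4225 - 10010)/(-21) - 4117) = 1/(65*(-1/21)*95 - 4117) = 1/(-6175/21 - 4117) = 1/(-92632/21) = -21/92632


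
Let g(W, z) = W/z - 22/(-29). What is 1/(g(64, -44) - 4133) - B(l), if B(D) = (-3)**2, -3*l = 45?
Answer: -11868160/1318649 ≈ -9.0002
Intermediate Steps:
l = -15 (l = -1/3*45 = -15)
B(D) = 9
g(W, z) = 22/29 + W/z (g(W, z) = W/z - 22*(-1/29) = W/z + 22/29 = 22/29 + W/z)
1/(g(64, -44) - 4133) - B(l) = 1/((22/29 + 64/(-44)) - 4133) - 1*9 = 1/((22/29 + 64*(-1/44)) - 4133) - 9 = 1/((22/29 - 16/11) - 4133) - 9 = 1/(-222/319 - 4133) - 9 = 1/(-1318649/319) - 9 = -319/1318649 - 9 = -11868160/1318649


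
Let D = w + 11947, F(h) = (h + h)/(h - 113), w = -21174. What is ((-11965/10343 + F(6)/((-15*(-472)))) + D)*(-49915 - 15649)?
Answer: 197529846805271386/326476795 ≈ 6.0503e+8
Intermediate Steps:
F(h) = 2*h/(-113 + h) (F(h) = (2*h)/(-113 + h) = 2*h/(-113 + h))
D = -9227 (D = -21174 + 11947 = -9227)
((-11965/10343 + F(6)/((-15*(-472)))) + D)*(-49915 - 15649) = ((-11965/10343 + (2*6/(-113 + 6))/((-15*(-472)))) - 9227)*(-49915 - 15649) = ((-11965*1/10343 + (2*6/(-107))/7080) - 9227)*(-65564) = ((-11965/10343 + (2*6*(-1/107))*(1/7080)) - 9227)*(-65564) = ((-11965/10343 - 12/107*1/7080) - 9227)*(-65564) = ((-11965/10343 - 1/63130) - 9227)*(-65564) = (-755360793/652953590 - 9227)*(-65564) = -6025558135723/652953590*(-65564) = 197529846805271386/326476795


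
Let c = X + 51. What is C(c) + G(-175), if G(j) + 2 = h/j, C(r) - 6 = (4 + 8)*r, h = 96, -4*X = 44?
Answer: 84604/175 ≈ 483.45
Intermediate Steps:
X = -11 (X = -¼*44 = -11)
c = 40 (c = -11 + 51 = 40)
C(r) = 6 + 12*r (C(r) = 6 + (4 + 8)*r = 6 + 12*r)
G(j) = -2 + 96/j
C(c) + G(-175) = (6 + 12*40) + (-2 + 96/(-175)) = (6 + 480) + (-2 + 96*(-1/175)) = 486 + (-2 - 96/175) = 486 - 446/175 = 84604/175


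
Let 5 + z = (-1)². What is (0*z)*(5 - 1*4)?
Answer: 0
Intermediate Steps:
z = -4 (z = -5 + (-1)² = -5 + 1 = -4)
(0*z)*(5 - 1*4) = (0*(-4))*(5 - 1*4) = 0*(5 - 4) = 0*1 = 0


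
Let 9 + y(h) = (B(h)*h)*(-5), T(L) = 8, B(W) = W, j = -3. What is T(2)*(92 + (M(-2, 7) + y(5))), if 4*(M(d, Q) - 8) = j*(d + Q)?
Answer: -302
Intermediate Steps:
M(d, Q) = 8 - 3*Q/4 - 3*d/4 (M(d, Q) = 8 + (-3*(d + Q))/4 = 8 + (-3*(Q + d))/4 = 8 + (-3*Q - 3*d)/4 = 8 + (-3*Q/4 - 3*d/4) = 8 - 3*Q/4 - 3*d/4)
y(h) = -9 - 5*h² (y(h) = -9 + (h*h)*(-5) = -9 + h²*(-5) = -9 - 5*h²)
T(2)*(92 + (M(-2, 7) + y(5))) = 8*(92 + ((8 - ¾*7 - ¾*(-2)) + (-9 - 5*5²))) = 8*(92 + ((8 - 21/4 + 3/2) + (-9 - 5*25))) = 8*(92 + (17/4 + (-9 - 125))) = 8*(92 + (17/4 - 134)) = 8*(92 - 519/4) = 8*(-151/4) = -302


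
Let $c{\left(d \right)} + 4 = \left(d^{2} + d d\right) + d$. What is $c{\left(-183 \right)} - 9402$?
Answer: $57389$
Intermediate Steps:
$c{\left(d \right)} = -4 + d + 2 d^{2}$ ($c{\left(d \right)} = -4 + \left(\left(d^{2} + d d\right) + d\right) = -4 + \left(\left(d^{2} + d^{2}\right) + d\right) = -4 + \left(2 d^{2} + d\right) = -4 + \left(d + 2 d^{2}\right) = -4 + d + 2 d^{2}$)
$c{\left(-183 \right)} - 9402 = \left(-4 - 183 + 2 \left(-183\right)^{2}\right) - 9402 = \left(-4 - 183 + 2 \cdot 33489\right) - 9402 = \left(-4 - 183 + 66978\right) - 9402 = 66791 - 9402 = 57389$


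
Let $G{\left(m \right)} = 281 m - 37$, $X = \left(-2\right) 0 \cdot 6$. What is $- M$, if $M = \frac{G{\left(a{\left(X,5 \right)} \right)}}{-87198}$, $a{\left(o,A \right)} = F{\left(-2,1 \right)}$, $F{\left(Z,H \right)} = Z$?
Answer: $- \frac{599}{87198} \approx -0.0068694$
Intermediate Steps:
$X = 0$ ($X = 0 \cdot 6 = 0$)
$a{\left(o,A \right)} = -2$
$G{\left(m \right)} = -37 + 281 m$
$M = \frac{599}{87198}$ ($M = \frac{-37 + 281 \left(-2\right)}{-87198} = \left(-37 - 562\right) \left(- \frac{1}{87198}\right) = \left(-599\right) \left(- \frac{1}{87198}\right) = \frac{599}{87198} \approx 0.0068694$)
$- M = \left(-1\right) \frac{599}{87198} = - \frac{599}{87198}$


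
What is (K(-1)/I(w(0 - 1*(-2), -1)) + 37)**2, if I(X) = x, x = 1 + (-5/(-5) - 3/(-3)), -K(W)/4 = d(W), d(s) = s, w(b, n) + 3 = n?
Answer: 13225/9 ≈ 1469.4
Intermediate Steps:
w(b, n) = -3 + n
K(W) = -4*W
x = 3 (x = 1 + (-5*(-1/5) - 3*(-1/3)) = 1 + (1 + 1) = 1 + 2 = 3)
I(X) = 3
(K(-1)/I(w(0 - 1*(-2), -1)) + 37)**2 = (-4*(-1)/3 + 37)**2 = (4*(1/3) + 37)**2 = (4/3 + 37)**2 = (115/3)**2 = 13225/9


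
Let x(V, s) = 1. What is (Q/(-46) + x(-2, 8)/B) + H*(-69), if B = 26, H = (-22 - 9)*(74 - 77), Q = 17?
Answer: -1918782/299 ≈ -6417.3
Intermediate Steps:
H = 93 (H = -31*(-3) = 93)
(Q/(-46) + x(-2, 8)/B) + H*(-69) = (17/(-46) + 1/26) + 93*(-69) = (17*(-1/46) + 1*(1/26)) - 6417 = (-17/46 + 1/26) - 6417 = -99/299 - 6417 = -1918782/299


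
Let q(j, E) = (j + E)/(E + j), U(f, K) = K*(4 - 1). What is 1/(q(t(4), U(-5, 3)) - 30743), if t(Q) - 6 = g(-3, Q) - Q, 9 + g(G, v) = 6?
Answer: -1/30742 ≈ -3.2529e-5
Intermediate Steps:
U(f, K) = 3*K (U(f, K) = K*3 = 3*K)
g(G, v) = -3 (g(G, v) = -9 + 6 = -3)
t(Q) = 3 - Q (t(Q) = 6 + (-3 - Q) = 3 - Q)
q(j, E) = 1 (q(j, E) = (E + j)/(E + j) = 1)
1/(q(t(4), U(-5, 3)) - 30743) = 1/(1 - 30743) = 1/(-30742) = -1/30742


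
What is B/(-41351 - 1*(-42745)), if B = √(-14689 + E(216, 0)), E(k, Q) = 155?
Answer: 13*I*√86/1394 ≈ 0.086483*I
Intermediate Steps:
B = 13*I*√86 (B = √(-14689 + 155) = √(-14534) = 13*I*√86 ≈ 120.56*I)
B/(-41351 - 1*(-42745)) = (13*I*√86)/(-41351 - 1*(-42745)) = (13*I*√86)/(-41351 + 42745) = (13*I*√86)/1394 = (13*I*√86)*(1/1394) = 13*I*√86/1394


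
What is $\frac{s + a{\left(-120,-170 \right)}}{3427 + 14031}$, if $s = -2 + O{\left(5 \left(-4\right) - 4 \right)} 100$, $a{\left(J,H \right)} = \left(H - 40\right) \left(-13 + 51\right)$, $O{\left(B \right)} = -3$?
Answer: $- \frac{4141}{8729} \approx -0.4744$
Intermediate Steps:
$a{\left(J,H \right)} = -1520 + 38 H$ ($a{\left(J,H \right)} = \left(-40 + H\right) 38 = -1520 + 38 H$)
$s = -302$ ($s = -2 - 300 = -302$)
$\frac{s + a{\left(-120,-170 \right)}}{3427 + 14031} = \frac{-302 + \left(-1520 + 38 \left(-170\right)\right)}{3427 + 14031} = \frac{-302 - 7980}{17458} = \left(-302 - 7980\right) \frac{1}{17458} = \left(-8282\right) \frac{1}{17458} = - \frac{4141}{8729}$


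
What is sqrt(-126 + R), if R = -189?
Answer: 3*I*sqrt(35) ≈ 17.748*I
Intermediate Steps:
sqrt(-126 + R) = sqrt(-126 - 189) = sqrt(-315) = 3*I*sqrt(35)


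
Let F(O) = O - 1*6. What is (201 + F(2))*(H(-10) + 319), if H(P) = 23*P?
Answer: 17533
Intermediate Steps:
F(O) = -6 + O (F(O) = O - 6 = -6 + O)
(201 + F(2))*(H(-10) + 319) = (201 + (-6 + 2))*(23*(-10) + 319) = (201 - 4)*(-230 + 319) = 197*89 = 17533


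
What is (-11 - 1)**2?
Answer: 144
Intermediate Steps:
(-11 - 1)**2 = (-12)**2 = 144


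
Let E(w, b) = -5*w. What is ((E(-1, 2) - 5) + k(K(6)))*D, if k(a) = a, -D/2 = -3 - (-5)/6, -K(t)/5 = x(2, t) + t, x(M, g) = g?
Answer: -260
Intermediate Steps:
K(t) = -10*t (K(t) = -5*(t + t) = -10*t)
D = 13/3 (D = -2*(-3 - (-5)/6) = -2*(-3 - 5*(-1/6)) = -2*(-3 + 5/6) = -2*(-13/6) = 13/3 ≈ 4.3333)
((E(-1, 2) - 5) + k(K(6)))*D = ((-5*(-1) - 5) - 10*6)*(13/3) = ((5 - 5) - 60)*(13/3) = (0 - 60)*(13/3) = -60*13/3 = -260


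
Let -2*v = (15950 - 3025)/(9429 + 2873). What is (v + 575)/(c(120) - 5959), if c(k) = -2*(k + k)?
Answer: -14134375/158425156 ≈ -0.089218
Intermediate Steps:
v = -12925/24604 (v = -(15950 - 3025)/(2*(9429 + 2873)) = -12925/(2*12302) = -½*12925/12302 = -12925/24604 ≈ -0.52532)
c(k) = -4*k
(v + 575)/(c(120) - 5959) = (-12925/24604 + 575)/(-4*120 - 5959) = 14134375/(24604*(-480 - 5959)) = (14134375/24604)/(-6439) = (14134375/24604)*(-1/6439) = -14134375/158425156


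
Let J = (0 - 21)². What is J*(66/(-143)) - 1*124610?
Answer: -1622576/13 ≈ -1.2481e+5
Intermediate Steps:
J = 441 (J = (-21)² = 441)
J*(66/(-143)) - 1*124610 = 441*(66/(-143)) - 1*124610 = 441*(66*(-1/143)) - 124610 = 441*(-6/13) - 124610 = -2646/13 - 124610 = -1622576/13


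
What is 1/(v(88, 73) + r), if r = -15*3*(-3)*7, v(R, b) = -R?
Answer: 1/857 ≈ 0.0011669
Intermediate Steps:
r = 945 (r = -(-135)*7 = -15*(-63) = 945)
1/(v(88, 73) + r) = 1/(-1*88 + 945) = 1/(-88 + 945) = 1/857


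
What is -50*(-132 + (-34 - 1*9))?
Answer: 8750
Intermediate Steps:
-50*(-132 + (-34 - 1*9)) = -50*(-132 + (-34 - 9)) = -50*(-132 - 43) = -50*(-175) = 8750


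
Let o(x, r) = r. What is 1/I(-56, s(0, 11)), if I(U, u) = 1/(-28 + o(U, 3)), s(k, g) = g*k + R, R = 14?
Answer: -25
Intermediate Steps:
s(k, g) = 14 + g*k (s(k, g) = g*k + 14 = 14 + g*k)
I(U, u) = -1/25 (I(U, u) = 1/(-28 + 3) = 1/(-25) = -1/25)
1/I(-56, s(0, 11)) = 1/(-1/25) = -25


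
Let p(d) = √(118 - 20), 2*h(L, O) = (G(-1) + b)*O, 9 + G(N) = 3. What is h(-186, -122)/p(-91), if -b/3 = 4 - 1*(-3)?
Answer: 1647*√2/14 ≈ 166.37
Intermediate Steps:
G(N) = -6 (G(N) = -9 + 3 = -6)
b = -21 (b = -3*(4 - 1*(-3)) = -3*(4 + 3) = -3*7 = -21)
h(L, O) = -27*O/2 (h(L, O) = ((-6 - 21)*O)/2 = (-27*O)/2 = -27*O/2)
p(d) = 7*√2 (p(d) = √98 = 7*√2)
h(-186, -122)/p(-91) = (-27/2*(-122))/((7*√2)) = 1647*(√2/14) = 1647*√2/14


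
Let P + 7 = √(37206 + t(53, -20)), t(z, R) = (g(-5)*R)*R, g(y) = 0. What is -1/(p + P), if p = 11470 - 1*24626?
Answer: 13163/173227363 + 3*√4134/173227363 ≈ 7.7100e-5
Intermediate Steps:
p = -13156 (p = 11470 - 24626 = -13156)
t(z, R) = 0 (t(z, R) = (0*R)*R = 0*R = 0)
P = -7 + 3*√4134 (P = -7 + √(37206 + 0) = -7 + √37206 = -7 + 3*√4134 ≈ 185.89)
-1/(p + P) = -1/(-13156 + (-7 + 3*√4134)) = -1/(-13163 + 3*√4134)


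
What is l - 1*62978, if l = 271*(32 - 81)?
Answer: -76257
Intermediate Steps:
l = -13279 (l = 271*(-49) = -13279)
l - 1*62978 = -13279 - 1*62978 = -13279 - 62978 = -76257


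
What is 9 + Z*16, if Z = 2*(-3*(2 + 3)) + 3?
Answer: -423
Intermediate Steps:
Z = -27 (Z = 2*(-3*5) + 3 = 2*(-15) + 3 = -30 + 3 = -27)
9 + Z*16 = 9 - 27*16 = 9 - 432 = -423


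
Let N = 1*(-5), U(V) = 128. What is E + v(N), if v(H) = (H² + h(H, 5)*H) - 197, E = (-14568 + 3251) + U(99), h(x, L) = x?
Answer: -11336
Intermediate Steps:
E = -11189 (E = (-14568 + 3251) + 128 = -11317 + 128 = -11189)
N = -5
v(H) = -197 + 2*H² (v(H) = (H² + H*H) - 197 = (H² + H²) - 197 = 2*H² - 197 = -197 + 2*H²)
E + v(N) = -11189 + (-197 + 2*(-5)²) = -11189 + (-197 + 2*25) = -11189 + (-197 + 50) = -11189 - 147 = -11336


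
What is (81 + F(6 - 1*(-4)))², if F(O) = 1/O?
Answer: 657721/100 ≈ 6577.2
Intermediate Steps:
(81 + F(6 - 1*(-4)))² = (81 + 1/(6 - 1*(-4)))² = (81 + 1/(6 + 4))² = (81 + 1/10)² = (81 + ⅒)² = (811/10)² = 657721/100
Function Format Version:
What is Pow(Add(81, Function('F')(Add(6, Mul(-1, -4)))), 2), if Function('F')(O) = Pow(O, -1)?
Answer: Rational(657721, 100) ≈ 6577.2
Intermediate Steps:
Pow(Add(81, Function('F')(Add(6, Mul(-1, -4)))), 2) = Pow(Add(81, Pow(Add(6, Mul(-1, -4)), -1)), 2) = Pow(Add(81, Pow(Add(6, 4), -1)), 2) = Pow(Add(81, Pow(10, -1)), 2) = Pow(Add(81, Rational(1, 10)), 2) = Pow(Rational(811, 10), 2) = Rational(657721, 100)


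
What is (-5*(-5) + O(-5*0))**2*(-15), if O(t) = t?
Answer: -9375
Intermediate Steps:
(-5*(-5) + O(-5*0))**2*(-15) = (-5*(-5) - 5*0)**2*(-15) = (25 + 0)**2*(-15) = 25**2*(-15) = 625*(-15) = -9375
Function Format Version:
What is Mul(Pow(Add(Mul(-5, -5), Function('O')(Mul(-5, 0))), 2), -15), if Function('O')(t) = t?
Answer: -9375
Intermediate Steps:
Mul(Pow(Add(Mul(-5, -5), Function('O')(Mul(-5, 0))), 2), -15) = Mul(Pow(Add(Mul(-5, -5), Mul(-5, 0)), 2), -15) = Mul(Pow(Add(25, 0), 2), -15) = Mul(Pow(25, 2), -15) = Mul(625, -15) = -9375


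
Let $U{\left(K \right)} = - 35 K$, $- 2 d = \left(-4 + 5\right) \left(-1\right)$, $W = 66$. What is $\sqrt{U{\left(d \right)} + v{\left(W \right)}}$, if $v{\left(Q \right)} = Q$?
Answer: $\frac{\sqrt{194}}{2} \approx 6.9642$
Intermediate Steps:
$d = \frac{1}{2}$ ($d = - \frac{\left(-4 + 5\right) \left(-1\right)}{2} = - \frac{1 \left(-1\right)}{2} = \left(- \frac{1}{2}\right) \left(-1\right) = \frac{1}{2} \approx 0.5$)
$\sqrt{U{\left(d \right)} + v{\left(W \right)}} = \sqrt{\left(-35\right) \frac{1}{2} + 66} = \sqrt{- \frac{35}{2} + 66} = \sqrt{\frac{97}{2}} = \frac{\sqrt{194}}{2}$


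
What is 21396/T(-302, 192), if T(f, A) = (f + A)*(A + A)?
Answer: -1783/3520 ≈ -0.50653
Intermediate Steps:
T(f, A) = 2*A*(A + f) (T(f, A) = (A + f)*(2*A) = 2*A*(A + f))
21396/T(-302, 192) = 21396/((2*192*(192 - 302))) = 21396/((2*192*(-110))) = 21396/(-42240) = 21396*(-1/42240) = -1783/3520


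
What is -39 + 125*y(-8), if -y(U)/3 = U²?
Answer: -24039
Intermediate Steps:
y(U) = -3*U²
-39 + 125*y(-8) = -39 + 125*(-3*(-8)²) = -39 + 125*(-3*64) = -39 + 125*(-192) = -39 - 24000 = -24039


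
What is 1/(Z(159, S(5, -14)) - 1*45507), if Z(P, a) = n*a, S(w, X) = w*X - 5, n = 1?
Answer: -1/45582 ≈ -2.1938e-5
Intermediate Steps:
S(w, X) = -5 + X*w (S(w, X) = X*w - 5 = -5 + X*w)
Z(P, a) = a (Z(P, a) = 1*a = a)
1/(Z(159, S(5, -14)) - 1*45507) = 1/((-5 - 14*5) - 1*45507) = 1/((-5 - 70) - 45507) = 1/(-75 - 45507) = 1/(-45582) = -1/45582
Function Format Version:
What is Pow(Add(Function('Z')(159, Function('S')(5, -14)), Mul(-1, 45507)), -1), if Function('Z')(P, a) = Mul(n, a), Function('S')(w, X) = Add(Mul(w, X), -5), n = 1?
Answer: Rational(-1, 45582) ≈ -2.1938e-5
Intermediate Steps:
Function('S')(w, X) = Add(-5, Mul(X, w)) (Function('S')(w, X) = Add(Mul(X, w), -5) = Add(-5, Mul(X, w)))
Function('Z')(P, a) = a (Function('Z')(P, a) = Mul(1, a) = a)
Pow(Add(Function('Z')(159, Function('S')(5, -14)), Mul(-1, 45507)), -1) = Pow(Add(Add(-5, Mul(-14, 5)), Mul(-1, 45507)), -1) = Pow(Add(Add(-5, -70), -45507), -1) = Pow(Add(-75, -45507), -1) = Pow(-45582, -1) = Rational(-1, 45582)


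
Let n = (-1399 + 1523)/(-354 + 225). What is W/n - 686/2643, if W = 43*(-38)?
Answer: 278511167/163866 ≈ 1699.6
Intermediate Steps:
W = -1634
n = -124/129 (n = 124/(-129) = 124*(-1/129) = -124/129 ≈ -0.96124)
W/n - 686/2643 = -1634/(-124/129) - 686/2643 = -1634*(-129/124) - 686*1/2643 = 105393/62 - 686/2643 = 278511167/163866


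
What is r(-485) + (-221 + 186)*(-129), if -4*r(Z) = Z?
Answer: 18545/4 ≈ 4636.3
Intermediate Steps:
r(Z) = -Z/4
r(-485) + (-221 + 186)*(-129) = -¼*(-485) + (-221 + 186)*(-129) = 485/4 - 35*(-129) = 485/4 + 4515 = 18545/4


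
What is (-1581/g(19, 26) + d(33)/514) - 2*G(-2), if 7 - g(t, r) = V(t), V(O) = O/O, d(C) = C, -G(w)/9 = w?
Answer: -76955/257 ≈ -299.44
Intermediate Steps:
G(w) = -9*w
V(O) = 1
g(t, r) = 6 (g(t, r) = 7 - 1*1 = 7 - 1 = 6)
(-1581/g(19, 26) + d(33)/514) - 2*G(-2) = (-1581/6 + 33/514) - 2*(-9*(-2)) = (-1581*⅙ + 33*(1/514)) - 2*18 = (-527/2 + 33/514) - 1*36 = -67703/257 - 36 = -76955/257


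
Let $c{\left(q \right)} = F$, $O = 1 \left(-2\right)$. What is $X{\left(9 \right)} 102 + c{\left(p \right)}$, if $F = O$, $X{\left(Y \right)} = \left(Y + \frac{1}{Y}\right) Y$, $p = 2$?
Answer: $8362$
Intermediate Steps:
$O = -2$
$X{\left(Y \right)} = Y \left(Y + \frac{1}{Y}\right)$
$F = -2$
$c{\left(q \right)} = -2$
$X{\left(9 \right)} 102 + c{\left(p \right)} = \left(1 + 9^{2}\right) 102 - 2 = \left(1 + 81\right) 102 - 2 = 82 \cdot 102 - 2 = 8364 - 2 = 8362$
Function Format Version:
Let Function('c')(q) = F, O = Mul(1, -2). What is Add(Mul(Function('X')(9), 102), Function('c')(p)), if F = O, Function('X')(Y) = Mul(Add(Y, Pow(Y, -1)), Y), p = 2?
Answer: 8362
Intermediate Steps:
O = -2
Function('X')(Y) = Mul(Y, Add(Y, Pow(Y, -1)))
F = -2
Function('c')(q) = -2
Add(Mul(Function('X')(9), 102), Function('c')(p)) = Add(Mul(Add(1, Pow(9, 2)), 102), -2) = Add(Mul(Add(1, 81), 102), -2) = Add(Mul(82, 102), -2) = Add(8364, -2) = 8362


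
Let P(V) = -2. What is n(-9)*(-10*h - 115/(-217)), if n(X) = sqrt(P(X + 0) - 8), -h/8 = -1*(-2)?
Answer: 34835*I*sqrt(10)/217 ≈ 507.64*I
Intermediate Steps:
h = -16 (h = -(-8)*(-2) = -8*2 = -16)
n(X) = I*sqrt(10) (n(X) = sqrt(-2 - 8) = sqrt(-10) = I*sqrt(10))
n(-9)*(-10*h - 115/(-217)) = (I*sqrt(10))*(-10*(-16) - 115/(-217)) = (I*sqrt(10))*(160 - 115*(-1/217)) = (I*sqrt(10))*(160 + 115/217) = (I*sqrt(10))*(34835/217) = 34835*I*sqrt(10)/217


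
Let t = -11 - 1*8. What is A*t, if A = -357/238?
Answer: 57/2 ≈ 28.500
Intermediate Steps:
t = -19 (t = -11 - 8 = -19)
A = -3/2 (A = -357*1/238 = -3/2 ≈ -1.5000)
A*t = -3/2*(-19) = 57/2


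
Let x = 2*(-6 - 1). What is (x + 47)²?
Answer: 1089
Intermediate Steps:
x = -14 (x = 2*(-7) = -14)
(x + 47)² = (-14 + 47)² = 33² = 1089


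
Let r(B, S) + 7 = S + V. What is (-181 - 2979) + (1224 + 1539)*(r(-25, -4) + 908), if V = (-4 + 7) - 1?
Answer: 2480777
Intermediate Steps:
V = 2 (V = 3 - 1 = 2)
r(B, S) = -5 + S (r(B, S) = -7 + (S + 2) = -7 + (2 + S) = -5 + S)
(-181 - 2979) + (1224 + 1539)*(r(-25, -4) + 908) = (-181 - 2979) + (1224 + 1539)*((-5 - 4) + 908) = -3160 + 2763*(-9 + 908) = -3160 + 2763*899 = -3160 + 2483937 = 2480777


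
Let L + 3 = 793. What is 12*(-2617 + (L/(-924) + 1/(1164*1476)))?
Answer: -346318464379/11024244 ≈ -31414.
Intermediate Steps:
L = 790 (L = -3 + 793 = 790)
12*(-2617 + (L/(-924) + 1/(1164*1476))) = 12*(-2617 + (790/(-924) + 1/(1164*1476))) = 12*(-2617 + (790*(-1/924) + (1/1164)*(1/1476))) = 12*(-2617 + (-395/462 + 1/1718064)) = 12*(-2617 - 113105803/132290928) = 12*(-346318464379/132290928) = -346318464379/11024244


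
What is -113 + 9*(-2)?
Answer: -131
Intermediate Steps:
-113 + 9*(-2) = -113 - 18 = -131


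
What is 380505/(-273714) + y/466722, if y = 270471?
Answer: -2876620981/3548565153 ≈ -0.81064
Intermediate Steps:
380505/(-273714) + y/466722 = 380505/(-273714) + 270471/466722 = 380505*(-1/273714) + 270471*(1/466722) = -126835/91238 + 90157/155574 = -2876620981/3548565153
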